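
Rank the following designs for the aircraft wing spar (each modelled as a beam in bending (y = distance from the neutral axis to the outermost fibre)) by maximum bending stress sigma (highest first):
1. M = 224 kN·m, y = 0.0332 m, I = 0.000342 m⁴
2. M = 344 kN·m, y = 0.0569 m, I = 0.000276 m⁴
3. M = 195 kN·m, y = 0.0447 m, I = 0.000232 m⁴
Model: a beam in bending (y = distance from the neutral axis to the outermost fibre), so sigma = (M·y) / I (SI units).
  Case 1: sigma = (224000 × 0.0332) / 0.000342 = 2.175 × 10⁷ Pa = 21.75 MPa
  Case 2: sigma = (344000 × 0.0569) / 0.000276 = 7.092 × 10⁷ Pa = 70.92 MPa
  Case 3: sigma = (195000 × 0.0447) / 0.000232 = 3.757 × 10⁷ Pa = 37.57 MPa
Ordering: 70.92 MPa (case 2) > 37.57 MPa (case 3) > 21.75 MPa (case 1)
Final answer: 2, 3, 1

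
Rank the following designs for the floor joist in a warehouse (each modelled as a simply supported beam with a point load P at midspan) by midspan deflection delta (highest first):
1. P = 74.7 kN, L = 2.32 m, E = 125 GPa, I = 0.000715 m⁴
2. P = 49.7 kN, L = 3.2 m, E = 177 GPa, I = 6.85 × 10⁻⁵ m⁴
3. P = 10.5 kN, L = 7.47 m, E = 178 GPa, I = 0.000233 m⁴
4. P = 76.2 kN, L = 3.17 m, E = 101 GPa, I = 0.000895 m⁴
Model: a simply supported beam with a point load P at midspan, so delta = (P·L^3) / (48·E·I) (SI units).
  Case 1: delta = (74700 × 2.32^3) / (48 × (1.25 × 10¹¹) × 0.000715) = 0.0002174 m = 0.2174 mm
  Case 2: delta = (49700 × 3.2^3) / (48 × (1.77 × 10¹¹) × (6.85 × 10⁻⁵)) = 0.002798 m = 2.798 mm
  Case 3: delta = (10500 × 7.47^3) / (48 × (1.78 × 10¹¹) × 0.000233) = 0.002199 m = 2.199 mm
  Case 4: delta = (76200 × 3.17^3) / (48 × (1.01 × 10¹¹) × 0.000895) = 0.0005594 m = 0.5594 mm
Ordering: 2.798 mm (case 2) > 2.199 mm (case 3) > 0.5594 mm (case 4) > 0.2174 mm (case 1)
Final answer: 2, 3, 4, 1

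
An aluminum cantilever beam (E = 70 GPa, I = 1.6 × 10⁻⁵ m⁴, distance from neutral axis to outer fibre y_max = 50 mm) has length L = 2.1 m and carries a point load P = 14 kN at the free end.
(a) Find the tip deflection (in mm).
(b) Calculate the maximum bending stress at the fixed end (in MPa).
(a) Tip deflection of a cantilever with an end point load: δ = P·L^3 / (3·E·I). Convert P = 14 kN = 14000 N, E = 70 GPa = 7 × 10¹⁰ Pa.
  δ = (14000 × 2.1^3) / (3 × (7 × 10¹⁰) × (1.6 × 10⁻⁵)) = 0.03859 m = 38.59 mm
(b) Maximum bending moment at the fixed end: M = P·L = 14000 × 2.1 = 29400 N·m. Convert y_max = 50 mm = 0.05 m.
  σ = M·y_max / I = (29400 × 0.05) / (1.6 × 10⁻⁵) = 9.188 × 10⁷ Pa = 91.88 MPa
Final answer: (a) δ = 38.59 mm, (b) σ = 91.88 MPa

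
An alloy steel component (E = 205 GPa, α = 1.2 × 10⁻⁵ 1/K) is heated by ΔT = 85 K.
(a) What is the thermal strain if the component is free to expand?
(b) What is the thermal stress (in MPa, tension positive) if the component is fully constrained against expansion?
(a) Free thermal strain ε_th = α·ΔT = (1.2 × 10⁻⁵) × 85 = 0.00102
(b) Fully constrained, the expansion is suppressed, so σ = -E·α·ΔT. Convert E = 205 GPa = 2.05 × 10¹¹ Pa.
  σ = -(2.05 × 10¹¹) × (1.2 × 10⁻⁵) × 85 = -2.091 × 10⁸ Pa = -209.1 MPa (compressive)
Final answer: (a) ε_th = 0.00102, (b) σ = -209.1 MPa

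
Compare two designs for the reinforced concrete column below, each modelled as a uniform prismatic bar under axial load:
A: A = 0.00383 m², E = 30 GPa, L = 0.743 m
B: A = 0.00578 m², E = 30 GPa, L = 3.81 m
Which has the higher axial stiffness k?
Model: a uniform prismatic bar under axial load, so k = (A·E) / L (SI units).
  A: k = (0.00383 × (3 × 10¹⁰)) / 0.743 = 1.546 × 10⁸ N/m = 154.6 MN/m
  B: k = (0.00578 × (3 × 10¹⁰)) / 3.81 = 4.551 × 10⁷ N/m = 45.51 MN/m
154.6 MN/m > 45.51 MN/m, so A is larger.
Final answer: A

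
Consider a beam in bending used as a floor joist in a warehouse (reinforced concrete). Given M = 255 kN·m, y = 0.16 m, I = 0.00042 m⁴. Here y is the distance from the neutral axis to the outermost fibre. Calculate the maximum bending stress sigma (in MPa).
Model: a beam in bending, so sigma = (M·y) / I.
Convert to SI units:
  M = 255 kN·m = 255000 N·m
Substitute:
  sigma = (255000 × 0.16) / 0.00042
  sigma = 9.714 × 10⁷ Pa
Convert: sigma = 9.714 × 10⁷ Pa = 97.14 MPa
Final answer: sigma = 97.14 MPa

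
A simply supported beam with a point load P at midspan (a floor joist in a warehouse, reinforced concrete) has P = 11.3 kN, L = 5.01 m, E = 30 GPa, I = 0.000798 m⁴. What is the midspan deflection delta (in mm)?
Model: a simply supported beam with a point load P at midspan, so delta = (P·L^3) / (48·E·I).
Convert to SI units:
  P = 11.3 kN = 11300 N
  E = 30 GPa = 3 × 10¹⁰ Pa
Substitute:
  delta = (11300 × 5.01^3) / (48 × (3 × 10¹⁰) × 0.000798)
  delta = 0.001237 m
Convert: delta = 0.001237 m = 1.237 mm
Final answer: delta = 1.237 mm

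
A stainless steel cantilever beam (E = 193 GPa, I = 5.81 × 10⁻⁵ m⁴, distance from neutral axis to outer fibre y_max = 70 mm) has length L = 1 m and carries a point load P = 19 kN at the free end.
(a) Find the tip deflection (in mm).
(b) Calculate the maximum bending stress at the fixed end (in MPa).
(a) Tip deflection of a cantilever with an end point load: δ = P·L^3 / (3·E·I). Convert P = 19 kN = 19000 N, E = 193 GPa = 1.93 × 10¹¹ Pa.
  δ = (19000 × 1^3) / (3 × (1.93 × 10¹¹) × (5.81 × 10⁻⁵)) = 0.0005648 m = 0.5648 mm
(b) Maximum bending moment at the fixed end: M = P·L = 19000 × 1 = 19000 N·m. Convert y_max = 70 mm = 0.07 m.
  σ = M·y_max / I = (19000 × 0.07) / (5.81 × 10⁻⁵) = 2.289 × 10⁷ Pa = 22.89 MPa
Final answer: (a) δ = 0.5648 mm, (b) σ = 22.89 MPa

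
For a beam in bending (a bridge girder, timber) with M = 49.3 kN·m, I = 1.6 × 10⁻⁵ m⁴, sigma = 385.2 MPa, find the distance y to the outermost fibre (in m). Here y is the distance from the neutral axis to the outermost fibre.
Model: a beam in bending, so sigma = (M·y) / I.
Solve for y: y = (sigma·I) / M.
Convert to SI units:
  M = 49.3 kN·m = 49300 N·m
  sigma = 385.2 MPa = 3.852 × 10⁸ Pa
Substitute:
  y = ((3.852 × 10⁸) × (1.6 × 10⁻⁵)) / 49300
  y = 0.125 m
Final answer: y = 0.125 m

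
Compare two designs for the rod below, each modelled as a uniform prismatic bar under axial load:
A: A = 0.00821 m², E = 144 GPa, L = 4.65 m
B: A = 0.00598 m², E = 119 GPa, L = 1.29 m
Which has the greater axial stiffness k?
Model: a uniform prismatic bar under axial load, so k = (A·E) / L (SI units).
  A: k = (0.00821 × (1.44 × 10¹¹)) / 4.65 = 2.542 × 10⁸ N/m = 254.2 MN/m
  B: k = (0.00598 × (1.19 × 10¹¹)) / 1.29 = 5.516 × 10⁸ N/m = 551.6 MN/m
551.6 MN/m > 254.2 MN/m, so B is larger.
Final answer: B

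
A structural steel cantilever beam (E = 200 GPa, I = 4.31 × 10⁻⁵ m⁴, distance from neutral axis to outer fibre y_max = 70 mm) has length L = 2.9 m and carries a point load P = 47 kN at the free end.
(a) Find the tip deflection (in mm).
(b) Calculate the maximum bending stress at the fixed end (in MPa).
(a) Tip deflection of a cantilever with an end point load: δ = P·L^3 / (3·E·I). Convert P = 47 kN = 47000 N, E = 200 GPa = 2 × 10¹¹ Pa.
  δ = (47000 × 2.9^3) / (3 × (2 × 10¹¹) × (4.31 × 10⁻⁵)) = 0.04433 m = 44.33 mm
(b) Maximum bending moment at the fixed end: M = P·L = 47000 × 2.9 = 136300 N·m. Convert y_max = 70 mm = 0.07 m.
  σ = M·y_max / I = (136300 × 0.07) / (4.31 × 10⁻⁵) = 2.214 × 10⁸ Pa = 221.4 MPa
Final answer: (a) δ = 44.33 mm, (b) σ = 221.4 MPa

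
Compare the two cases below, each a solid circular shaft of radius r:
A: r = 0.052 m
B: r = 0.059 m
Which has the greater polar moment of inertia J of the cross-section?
Model: a solid circular shaft of radius r, so J = (π·r^4) / 2 (SI units).
  A: J = (π × 0.052^4) / 2 = 1.149 × 10⁻⁵ m⁴
  B: J = (π × 0.059^4) / 2 = 1.903 × 10⁻⁵ m⁴
1.903 × 10⁻⁵ m⁴ > 1.149 × 10⁻⁵ m⁴, so B is larger.
Final answer: B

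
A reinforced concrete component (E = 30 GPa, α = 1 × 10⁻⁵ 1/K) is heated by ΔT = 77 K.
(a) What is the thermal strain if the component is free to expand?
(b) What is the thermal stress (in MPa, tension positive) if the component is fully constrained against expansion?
(a) Free thermal strain ε_th = α·ΔT = (1 × 10⁻⁵) × 77 = 0.00077
(b) Fully constrained, the expansion is suppressed, so σ = -E·α·ΔT. Convert E = 30 GPa = 3 × 10¹⁰ Pa.
  σ = -(3 × 10¹⁰) × (1 × 10⁻⁵) × 77 = -2.31 × 10⁷ Pa = -23.1 MPa (compressive)
Final answer: (a) ε_th = 0.00077, (b) σ = -23.1 MPa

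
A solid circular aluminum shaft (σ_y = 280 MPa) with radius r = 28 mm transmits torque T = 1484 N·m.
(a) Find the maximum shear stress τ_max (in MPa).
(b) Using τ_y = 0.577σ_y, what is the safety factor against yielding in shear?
(a) For a solid circular shaft, τ_max = T·r/J with J = π·r^4/2, i.e. τ_max = 2·T / (π·r^3). Convert r = 28 mm = 0.028 m.
  τ_max = (2 × 1484) / (π × 0.028^3) = 4.304 × 10⁷ Pa = 43.04 MPa
(b) τ_y = 0.577 × 280 = 161.56 MPa
  SF = τ_y/τ_max = 161.56 / 43.04 = 3.754
Final answer: (a) τ_max = 43.04 MPa, (b) SF = 3.754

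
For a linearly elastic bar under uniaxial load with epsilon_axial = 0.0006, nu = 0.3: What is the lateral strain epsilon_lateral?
Model: a linearly elastic bar under uniaxial load, so epsilon_lateral = -nu·epsilon_axial.
Substitute:
  epsilon_lateral = -(0.3 × 0.0006)
  epsilon_lateral = -0.00018
Final answer: epsilon_lateral = -0.00018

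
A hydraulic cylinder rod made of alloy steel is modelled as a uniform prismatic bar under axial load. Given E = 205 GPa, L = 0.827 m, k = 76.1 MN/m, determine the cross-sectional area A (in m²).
Model: a uniform prismatic bar under axial load, so k = (A·E) / L.
Solve for A: A = (k·L) / E.
Convert to SI units:
  E = 205 GPa = 2.05 × 10¹¹ Pa
  k = 76.1 MN/m = 7.61 × 10⁷ N/m
Substitute:
  A = ((7.61 × 10⁷) × 0.827) / (2.05 × 10¹¹)
  A = 0.000307 m²
Final answer: A = 0.000307 m²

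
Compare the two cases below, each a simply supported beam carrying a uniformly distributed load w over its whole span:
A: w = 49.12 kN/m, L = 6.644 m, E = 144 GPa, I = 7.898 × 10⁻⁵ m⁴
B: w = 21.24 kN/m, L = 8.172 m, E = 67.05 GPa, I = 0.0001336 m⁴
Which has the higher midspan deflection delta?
Model: a simply supported beam carrying a uniformly distributed load w over its whole span, so delta = (5·w·L^4) / (384·E·I) (SI units).
  A: delta = (5 × 49120 × 6.644^4) / (384 × (1.44 × 10¹¹) × (7.898 × 10⁻⁵)) = 0.1096 m = 109.6 mm
  B: delta = (5 × 21240 × 8.172^4) / (384 × (6.705 × 10¹⁰) × 0.0001336) = 0.1377 m = 137.7 mm
137.7 mm > 109.6 mm, so B is larger.
Final answer: B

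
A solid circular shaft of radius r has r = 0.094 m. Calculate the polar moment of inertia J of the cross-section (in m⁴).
Model: a solid circular shaft of radius r, so J = (π·r^4) / 2.
Substitute:
  J = (π × 0.094^4) / 2
  J = 0.0001226 m⁴
Final answer: J = 0.0001226 m⁴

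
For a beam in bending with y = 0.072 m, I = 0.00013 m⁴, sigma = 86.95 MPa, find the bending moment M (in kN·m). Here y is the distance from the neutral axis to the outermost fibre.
Model: a beam in bending, so sigma = (M·y) / I.
Solve for M: M = (sigma·I) / y.
Convert to SI units:
  sigma = 86.95 MPa = 8.695 × 10⁷ Pa
Substitute:
  M = ((8.695 × 10⁷) × 0.00013) / 0.072
  M = 157000 N·m
Convert: M = 157000 N·m = 157 kN·m
Final answer: M = 157 kN·m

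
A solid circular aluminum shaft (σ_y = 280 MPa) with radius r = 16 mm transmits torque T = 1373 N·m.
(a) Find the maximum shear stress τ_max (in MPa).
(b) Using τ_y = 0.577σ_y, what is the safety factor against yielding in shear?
(a) For a solid circular shaft, τ_max = T·r/J with J = π·r^4/2, i.e. τ_max = 2·T / (π·r^3). Convert r = 16 mm = 0.016 m.
  τ_max = (2 × 1373) / (π × 0.016^3) = 2.134 × 10⁸ Pa = 213.4 MPa
(b) τ_y = 0.577 × 280 = 161.56 MPa
  SF = τ_y/τ_max = 161.56 / 213.4 = 0.7571
Final answer: (a) τ_max = 213.4 MPa, (b) SF = 0.7571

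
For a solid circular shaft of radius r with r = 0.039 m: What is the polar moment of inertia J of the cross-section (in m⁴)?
Model: a solid circular shaft of radius r, so J = (π·r^4) / 2.
Substitute:
  J = (π × 0.039^4) / 2
  J = 3.634 × 10⁻⁶ m⁴
Final answer: J = 3.634 × 10⁻⁶ m⁴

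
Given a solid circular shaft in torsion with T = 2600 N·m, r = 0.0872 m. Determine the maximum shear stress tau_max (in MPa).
Model: a solid circular shaft in torsion, so tau_max = (2·T) / (π·r^3).
Substitute:
  tau_max = (2 × 2600) / (π × 0.0872^3)
  tau_max = 2.496 × 10⁶ Pa
Convert: tau_max = 2.496 × 10⁶ Pa = 2.496 MPa
Final answer: tau_max = 2.496 MPa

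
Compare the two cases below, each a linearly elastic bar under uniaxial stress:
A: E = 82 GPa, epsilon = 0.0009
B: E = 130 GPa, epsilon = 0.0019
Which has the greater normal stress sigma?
Model: a linearly elastic bar under uniaxial stress, so sigma = E·epsilon (SI units).
  A: sigma = (8.2 × 10¹⁰) × 0.0009 = 7.38 × 10⁷ Pa = 73.8 MPa
  B: sigma = (1.3 × 10¹¹) × 0.0019 = 2.47 × 10⁸ Pa = 247 MPa
247 MPa > 73.8 MPa, so B is larger.
Final answer: B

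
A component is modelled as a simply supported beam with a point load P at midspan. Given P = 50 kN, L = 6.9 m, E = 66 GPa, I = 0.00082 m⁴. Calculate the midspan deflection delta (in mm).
Model: a simply supported beam with a point load P at midspan, so delta = (P·L^3) / (48·E·I).
Convert to SI units:
  P = 50 kN = 50000 N
  E = 66 GPa = 6.6 × 10¹⁰ Pa
Substitute:
  delta = (50000 × 6.9^3) / (48 × (6.6 × 10¹⁰) × 0.00082)
  delta = 0.006323 m
Convert: delta = 0.006323 m = 6.323 mm
Final answer: delta = 6.323 mm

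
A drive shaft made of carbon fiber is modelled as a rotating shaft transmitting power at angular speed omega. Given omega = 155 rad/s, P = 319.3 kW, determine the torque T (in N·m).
Model: a rotating shaft transmitting power at angular speed omega, so P = T·omega.
Solve for T: T = P / omega.
Convert to SI units:
  P = 319.3 kW = 319300 W
Substitute:
  T = 319300 / 155
  T = 2060 N·m
Final answer: T = 2060 N·m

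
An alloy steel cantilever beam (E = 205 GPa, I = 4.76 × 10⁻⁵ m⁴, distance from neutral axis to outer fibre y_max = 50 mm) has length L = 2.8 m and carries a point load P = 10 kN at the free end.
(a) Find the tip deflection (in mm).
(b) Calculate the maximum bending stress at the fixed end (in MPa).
(a) Tip deflection of a cantilever with an end point load: δ = P·L^3 / (3·E·I). Convert P = 10 kN = 10000 N, E = 205 GPa = 2.05 × 10¹¹ Pa.
  δ = (10000 × 2.8^3) / (3 × (2.05 × 10¹¹) × (4.76 × 10⁻⁵)) = 0.007499 m = 7.499 mm
(b) Maximum bending moment at the fixed end: M = P·L = 10000 × 2.8 = 28000 N·m. Convert y_max = 50 mm = 0.05 m.
  σ = M·y_max / I = (28000 × 0.05) / (4.76 × 10⁻⁵) = 2.941 × 10⁷ Pa = 29.41 MPa
Final answer: (a) δ = 7.499 mm, (b) σ = 29.41 MPa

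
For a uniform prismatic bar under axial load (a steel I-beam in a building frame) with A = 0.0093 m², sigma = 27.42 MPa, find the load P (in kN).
Model: a uniform prismatic bar under axial load, so sigma = P / A.
Solve for P: P = sigma·A.
Convert to SI units:
  sigma = 27.42 MPa = 2.742 × 10⁷ Pa
Substitute:
  P = (2.742 × 10⁷) × 0.0093
  P = 255000 N
Convert: P = 255000 N = 255 kN
Final answer: P = 255 kN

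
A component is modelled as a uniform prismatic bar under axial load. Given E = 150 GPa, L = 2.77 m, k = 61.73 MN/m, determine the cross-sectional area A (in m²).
Model: a uniform prismatic bar under axial load, so k = (A·E) / L.
Solve for A: A = (k·L) / E.
Convert to SI units:
  E = 150 GPa = 1.5 × 10¹¹ Pa
  k = 61.73 MN/m = 6.173 × 10⁷ N/m
Substitute:
  A = ((6.173 × 10⁷) × 2.77) / (1.5 × 10¹¹)
  A = 0.00114 m²
Final answer: A = 0.00114 m²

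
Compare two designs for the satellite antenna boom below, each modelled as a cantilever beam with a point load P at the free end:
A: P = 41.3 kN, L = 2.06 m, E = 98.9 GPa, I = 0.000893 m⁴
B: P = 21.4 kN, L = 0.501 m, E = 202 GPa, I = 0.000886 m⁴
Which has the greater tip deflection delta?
Model: a cantilever beam with a point load P at the free end, so delta = (P·L^3) / (3·E·I) (SI units).
  A: delta = (41300 × 2.06^3) / (3 × (9.89 × 10¹⁰) × 0.000893) = 0.001363 m = 1.363 mm
  B: delta = (21400 × 0.501^3) / (3 × (2.02 × 10¹¹) × 0.000886) = 5.012 × 10⁻⁶ m = 0.005012 mm
1.363 mm > 0.005012 mm, so A is larger.
Final answer: A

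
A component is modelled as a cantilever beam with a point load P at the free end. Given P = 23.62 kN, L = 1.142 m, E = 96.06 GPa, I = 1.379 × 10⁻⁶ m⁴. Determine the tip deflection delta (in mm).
Model: a cantilever beam with a point load P at the free end, so delta = (P·L^3) / (3·E·I).
Convert to SI units:
  P = 23.62 kN = 23620 N
  E = 96.06 GPa = 9.606 × 10¹⁰ Pa
Substitute:
  delta = (23620 × 1.142^3) / (3 × (9.606 × 10¹⁰) × (1.379 × 10⁻⁶))
  delta = 0.08852 m
Convert: delta = 0.08852 m = 88.52 mm
Final answer: delta = 88.52 mm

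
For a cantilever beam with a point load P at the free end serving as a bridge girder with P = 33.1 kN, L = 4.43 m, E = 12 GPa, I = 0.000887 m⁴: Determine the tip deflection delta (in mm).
Model: a cantilever beam with a point load P at the free end, so delta = (P·L^3) / (3·E·I).
Convert to SI units:
  P = 33.1 kN = 33100 N
  E = 12 GPa = 1.2 × 10¹⁰ Pa
Substitute:
  delta = (33100 × 4.43^3) / (3 × (1.2 × 10¹⁰) × 0.000887)
  delta = 0.09012 m
Convert: delta = 0.09012 m = 90.12 mm
Final answer: delta = 90.12 mm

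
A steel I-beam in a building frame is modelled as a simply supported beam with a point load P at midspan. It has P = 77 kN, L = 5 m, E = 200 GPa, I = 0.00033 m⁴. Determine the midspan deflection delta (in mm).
Model: a simply supported beam with a point load P at midspan, so delta = (P·L^3) / (48·E·I).
Convert to SI units:
  P = 77 kN = 77000 N
  E = 200 GPa = 2 × 10¹¹ Pa
Substitute:
  delta = (77000 × 5^3) / (48 × (2 × 10¹¹) × 0.00033)
  delta = 0.003038 m
Convert: delta = 0.003038 m = 3.038 mm
Final answer: delta = 3.038 mm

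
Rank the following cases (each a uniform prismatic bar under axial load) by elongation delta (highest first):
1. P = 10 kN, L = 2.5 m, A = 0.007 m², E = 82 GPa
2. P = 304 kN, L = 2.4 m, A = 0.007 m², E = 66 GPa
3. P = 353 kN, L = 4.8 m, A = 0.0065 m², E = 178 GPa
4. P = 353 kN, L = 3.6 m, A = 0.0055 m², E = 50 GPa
Model: a uniform prismatic bar under axial load, so delta = (P·L) / (A·E) (SI units).
  Case 1: delta = (10000 × 2.5) / (0.007 × (8.2 × 10¹⁰)) = 4.355 × 10⁻⁵ m = 0.04355 mm
  Case 2: delta = (304000 × 2.4) / (0.007 × (6.6 × 10¹⁰)) = 0.001579 m = 1.579 mm
  Case 3: delta = (353000 × 4.8) / (0.0065 × (1.78 × 10¹¹)) = 0.001464 m = 1.464 mm
  Case 4: delta = (353000 × 3.6) / (0.0055 × (5 × 10¹⁰)) = 0.004621 m = 4.621 mm
Ordering: 4.621 mm (case 4) > 1.579 mm (case 2) > 1.464 mm (case 3) > 0.04355 mm (case 1)
Final answer: 4, 2, 3, 1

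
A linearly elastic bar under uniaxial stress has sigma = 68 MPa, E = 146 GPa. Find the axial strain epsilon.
Model: a linearly elastic bar under uniaxial stress, so epsilon = sigma / E.
Convert to SI units:
  sigma = 68 MPa = 6.8 × 10⁷ Pa
  E = 146 GPa = 1.46 × 10¹¹ Pa
Substitute:
  epsilon = (6.8 × 10⁷) / (1.46 × 10¹¹)
  epsilon = 0.0004658
Final answer: epsilon = 0.0004658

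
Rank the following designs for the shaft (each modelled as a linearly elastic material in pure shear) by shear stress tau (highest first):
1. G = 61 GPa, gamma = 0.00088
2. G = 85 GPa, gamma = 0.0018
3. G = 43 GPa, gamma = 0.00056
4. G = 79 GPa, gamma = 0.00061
Model: a linearly elastic material in pure shear, so tau = G·gamma (SI units).
  Case 1: tau = (6.1 × 10¹⁰) × 0.00088 = 5.368 × 10⁷ Pa = 53.68 MPa
  Case 2: tau = (8.5 × 10¹⁰) × 0.0018 = 1.53 × 10⁸ Pa = 153 MPa
  Case 3: tau = (4.3 × 10¹⁰) × 0.00056 = 2.408 × 10⁷ Pa = 24.08 MPa
  Case 4: tau = (7.9 × 10¹⁰) × 0.00061 = 4.819 × 10⁷ Pa = 48.19 MPa
Ordering: 153 MPa (case 2) > 53.68 MPa (case 1) > 48.19 MPa (case 4) > 24.08 MPa (case 3)
Final answer: 2, 1, 4, 3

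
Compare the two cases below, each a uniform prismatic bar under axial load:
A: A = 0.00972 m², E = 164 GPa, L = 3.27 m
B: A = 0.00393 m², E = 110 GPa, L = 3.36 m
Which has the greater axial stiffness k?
Model: a uniform prismatic bar under axial load, so k = (A·E) / L (SI units).
  A: k = (0.00972 × (1.64 × 10¹¹)) / 3.27 = 4.875 × 10⁸ N/m = 487.5 MN/m
  B: k = (0.00393 × (1.1 × 10¹¹)) / 3.36 = 1.287 × 10⁸ N/m = 128.7 MN/m
487.5 MN/m > 128.7 MN/m, so A is larger.
Final answer: A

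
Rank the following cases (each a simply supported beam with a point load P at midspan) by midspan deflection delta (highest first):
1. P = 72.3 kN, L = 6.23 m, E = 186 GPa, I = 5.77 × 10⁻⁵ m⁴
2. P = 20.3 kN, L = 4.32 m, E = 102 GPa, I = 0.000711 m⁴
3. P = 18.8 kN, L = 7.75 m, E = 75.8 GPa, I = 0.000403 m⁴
Model: a simply supported beam with a point load P at midspan, so delta = (P·L^3) / (48·E·I) (SI units).
  Case 1: delta = (72300 × 6.23^3) / (48 × (1.86 × 10¹¹) × (5.77 × 10⁻⁵)) = 0.03394 m = 33.94 mm
  Case 2: delta = (20300 × 4.32^3) / (48 × (1.02 × 10¹¹) × 0.000711) = 0.0004701 m = 0.4701 mm
  Case 3: delta = (18800 × 7.75^3) / (48 × (7.58 × 10¹⁰) × 0.000403) = 0.005968 m = 5.968 mm
Ordering: 33.94 mm (case 1) > 5.968 mm (case 3) > 0.4701 mm (case 2)
Final answer: 1, 3, 2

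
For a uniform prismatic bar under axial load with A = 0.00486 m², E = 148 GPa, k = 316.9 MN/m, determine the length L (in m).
Model: a uniform prismatic bar under axial load, so k = (A·E) / L.
Solve for L: L = (A·E) / k.
Convert to SI units:
  E = 148 GPa = 1.48 × 10¹¹ Pa
  k = 316.9 MN/m = 3.169 × 10⁸ N/m
Substitute:
  L = (0.00486 × (1.48 × 10¹¹)) / (3.169 × 10⁸)
  L = 2.27 m
Final answer: L = 2.27 m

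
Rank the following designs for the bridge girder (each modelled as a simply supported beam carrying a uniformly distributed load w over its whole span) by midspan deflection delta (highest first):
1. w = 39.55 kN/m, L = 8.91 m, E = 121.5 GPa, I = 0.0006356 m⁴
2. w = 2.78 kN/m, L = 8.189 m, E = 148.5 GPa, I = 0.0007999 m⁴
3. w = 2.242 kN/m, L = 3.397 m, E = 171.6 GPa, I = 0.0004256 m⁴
Model: a simply supported beam carrying a uniformly distributed load w over its whole span, so delta = (5·w·L^4) / (384·E·I) (SI units).
  Case 1: delta = (5 × 39550 × 8.91^4) / (384 × (1.215 × 10¹¹) × 0.0006356) = 0.04203 m = 42.03 mm
  Case 2: delta = (5 × 2780 × 8.189^4) / (384 × (1.485 × 10¹¹) × 0.0007999) = 0.00137 m = 1.37 mm
  Case 3: delta = (5 × 2242 × 3.397^4) / (384 × (1.716 × 10¹¹) × 0.0004256) = 5.323 × 10⁻⁵ m = 0.05323 mm
Ordering: 42.03 mm (case 1) > 1.37 mm (case 2) > 0.05323 mm (case 3)
Final answer: 1, 2, 3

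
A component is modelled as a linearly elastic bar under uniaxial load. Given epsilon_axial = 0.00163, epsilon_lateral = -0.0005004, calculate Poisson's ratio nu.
Model: a linearly elastic bar under uniaxial load, so epsilon_lateral = -nu·epsilon_axial.
Solve for nu: nu = -epsilon_lateral / epsilon_axial.
Substitute:
  nu = -(-0.0005004) / 0.00163
  nu = 0.307
Final answer: nu = 0.307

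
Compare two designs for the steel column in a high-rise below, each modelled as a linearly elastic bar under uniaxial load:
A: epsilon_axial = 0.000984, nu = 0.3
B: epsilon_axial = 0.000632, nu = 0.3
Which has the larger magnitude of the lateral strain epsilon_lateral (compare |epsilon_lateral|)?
Model: a linearly elastic bar under uniaxial load, so epsilon_lateral = -nu·epsilon_axial (SI units).
  A: epsilon_lateral = -(0.3 × 0.000984) = -0.0002952
  B: epsilon_lateral = -(0.3 × 0.000632) = -0.0001896
|epsilon_lateral|: A = 0.0002952, B = 0.0001896, so A is larger in magnitude.
Final answer: A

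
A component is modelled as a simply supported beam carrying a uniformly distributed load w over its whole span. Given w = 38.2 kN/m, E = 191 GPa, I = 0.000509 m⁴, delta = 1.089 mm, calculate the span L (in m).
Model: a simply supported beam carrying a uniformly distributed load w over its whole span, so delta = (5·w·L^4) / (384·E·I).
Solve for L: L = ((384·delta·E·I) / (5·w))^(1/4).
Convert to SI units:
  w = 38.2 kN/m = 38200 N/m
  E = 191 GPa = 1.91 × 10¹¹ Pa
  delta = 1.089 mm = 0.001089 m
Substitute:
  L = ((384 × 0.001089 × (1.91 × 10¹¹) × 0.000509) / (5 × 38200))^(1/4)
  L = 3.82 m
Final answer: L = 3.82 m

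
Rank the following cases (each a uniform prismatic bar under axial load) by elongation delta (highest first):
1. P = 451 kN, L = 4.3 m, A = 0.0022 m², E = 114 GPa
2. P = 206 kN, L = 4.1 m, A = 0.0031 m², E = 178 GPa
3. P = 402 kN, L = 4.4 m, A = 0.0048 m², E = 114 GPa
Model: a uniform prismatic bar under axial load, so delta = (P·L) / (A·E) (SI units).
  Case 1: delta = (451000 × 4.3) / (0.0022 × (1.14 × 10¹¹)) = 0.007732 m = 7.732 mm
  Case 2: delta = (206000 × 4.1) / (0.0031 × (1.78 × 10¹¹)) = 0.001531 m = 1.531 mm
  Case 3: delta = (402000 × 4.4) / (0.0048 × (1.14 × 10¹¹)) = 0.003232 m = 3.232 mm
Ordering: 7.732 mm (case 1) > 3.232 mm (case 3) > 1.531 mm (case 2)
Final answer: 1, 3, 2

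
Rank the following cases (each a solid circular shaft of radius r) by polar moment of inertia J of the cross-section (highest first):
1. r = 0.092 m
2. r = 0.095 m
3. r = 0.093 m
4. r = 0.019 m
Model: a solid circular shaft of radius r, so J = (π·r^4) / 2 (SI units).
  Case 1: J = (π × 0.092^4) / 2 = 0.0001125 m⁴
  Case 2: J = (π × 0.095^4) / 2 = 0.0001279 m⁴
  Case 3: J = (π × 0.093^4) / 2 = 0.0001175 m⁴
  Case 4: J = (π × 0.019^4) / 2 = 2.047 × 10⁻⁷ m⁴
Ordering: 0.0001279 m⁴ (case 2) > 0.0001175 m⁴ (case 3) > 0.0001125 m⁴ (case 1) > 2.047 × 10⁻⁷ m⁴ (case 4)
Final answer: 2, 3, 1, 4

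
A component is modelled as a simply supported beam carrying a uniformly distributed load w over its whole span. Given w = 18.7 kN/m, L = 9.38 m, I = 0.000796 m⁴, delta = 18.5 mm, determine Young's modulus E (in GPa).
Model: a simply supported beam carrying a uniformly distributed load w over its whole span, so delta = (5·w·L^4) / (384·E·I).
Solve for E: E = (5·w·L^4) / (384·delta·I).
Convert to SI units:
  w = 18.7 kN/m = 18700 N/m
  delta = 18.5 mm = 0.0185 m
Substitute:
  E = (5 × 18700 × 9.38^4) / (384 × 0.0185 × 0.000796)
  E = 1.28 × 10¹¹ Pa
Convert: E = 1.28 × 10¹¹ Pa = 128 GPa
Final answer: E = 128 GPa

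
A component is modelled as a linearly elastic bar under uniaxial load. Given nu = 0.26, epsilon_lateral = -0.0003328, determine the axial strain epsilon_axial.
Model: a linearly elastic bar under uniaxial load, so epsilon_lateral = -nu·epsilon_axial.
Solve for epsilon_axial: epsilon_axial = -epsilon_lateral / nu.
Substitute:
  epsilon_axial = -(-0.0003328) / 0.26
  epsilon_axial = 0.00128
Final answer: epsilon_axial = 0.00128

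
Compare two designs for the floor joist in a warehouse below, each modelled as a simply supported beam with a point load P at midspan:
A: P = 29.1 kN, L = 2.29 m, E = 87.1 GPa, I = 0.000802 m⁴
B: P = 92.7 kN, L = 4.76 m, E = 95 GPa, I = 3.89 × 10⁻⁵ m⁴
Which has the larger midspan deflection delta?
Model: a simply supported beam with a point load P at midspan, so delta = (P·L^3) / (48·E·I) (SI units).
  A: delta = (29100 × 2.29^3) / (48 × (8.71 × 10¹⁰) × 0.000802) = 0.0001042 m = 0.1042 mm
  B: delta = (92700 × 4.76^3) / (48 × (9.5 × 10¹⁰) × (3.89 × 10⁻⁵)) = 0.05636 m = 56.36 mm
56.36 mm > 0.1042 mm, so B is larger.
Final answer: B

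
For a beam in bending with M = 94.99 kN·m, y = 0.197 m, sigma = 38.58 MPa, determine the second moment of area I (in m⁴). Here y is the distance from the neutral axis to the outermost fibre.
Model: a beam in bending, so sigma = (M·y) / I.
Solve for I: I = (M·y) / sigma.
Convert to SI units:
  M = 94.99 kN·m = 94990 N·m
  sigma = 38.58 MPa = 3.858 × 10⁷ Pa
Substitute:
  I = (94990 × 0.197) / (3.858 × 10⁷)
  I = 0.000485 m⁴
Final answer: I = 0.000485 m⁴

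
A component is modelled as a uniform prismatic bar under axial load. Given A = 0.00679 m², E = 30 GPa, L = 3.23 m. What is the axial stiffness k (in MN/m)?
Model: a uniform prismatic bar under axial load, so k = (A·E) / L.
Convert to SI units:
  E = 30 GPa = 3 × 10¹⁰ Pa
Substitute:
  k = (0.00679 × (3 × 10¹⁰)) / 3.23
  k = 6.307 × 10⁷ N/m
Convert: k = 6.307 × 10⁷ N/m = 63.07 MN/m
Final answer: k = 63.07 MN/m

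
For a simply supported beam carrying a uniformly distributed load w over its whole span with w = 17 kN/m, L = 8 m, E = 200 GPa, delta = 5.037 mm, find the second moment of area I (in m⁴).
Model: a simply supported beam carrying a uniformly distributed load w over its whole span, so delta = (5·w·L^4) / (384·E·I).
Solve for I: I = (5·w·L^4) / (384·delta·E).
Convert to SI units:
  w = 17 kN/m = 17000 N/m
  E = 200 GPa = 2 × 10¹¹ Pa
  delta = 5.037 mm = 0.005037 m
Substitute:
  I = (5 × 17000 × 8^4) / (384 × 0.005037 × (2 × 10¹¹))
  I = 0.0009 m⁴
Final answer: I = 0.0009 m⁴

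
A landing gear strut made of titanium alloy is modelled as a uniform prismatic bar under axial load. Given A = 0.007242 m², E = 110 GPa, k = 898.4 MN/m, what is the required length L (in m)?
Model: a uniform prismatic bar under axial load, so k = (A·E) / L.
Solve for L: L = (A·E) / k.
Convert to SI units:
  E = 110 GPa = 1.1 × 10¹¹ Pa
  k = 898.4 MN/m = 8.984 × 10⁸ N/m
Substitute:
  L = (0.007242 × (1.1 × 10¹¹)) / (8.984 × 10⁸)
  L = 0.8867 m
Final answer: L = 0.8867 m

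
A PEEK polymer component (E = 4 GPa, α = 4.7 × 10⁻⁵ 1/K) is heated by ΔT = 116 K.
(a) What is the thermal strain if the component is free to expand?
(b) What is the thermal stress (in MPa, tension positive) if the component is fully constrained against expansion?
(a) Free thermal strain ε_th = α·ΔT = (4.7 × 10⁻⁵) × 116 = 0.005452
(b) Fully constrained, the expansion is suppressed, so σ = -E·α·ΔT. Convert E = 4 GPa = 4 × 10⁹ Pa.
  σ = -(4 × 10⁹) × (4.7 × 10⁻⁵) × 116 = -2.181 × 10⁷ Pa = -21.81 MPa (compressive)
Final answer: (a) ε_th = 0.005452, (b) σ = -21.81 MPa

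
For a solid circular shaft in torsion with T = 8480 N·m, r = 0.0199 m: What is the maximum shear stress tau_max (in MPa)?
Model: a solid circular shaft in torsion, so tau_max = (2·T) / (π·r^3).
Substitute:
  tau_max = (2 × 8480) / (π × 0.0199^3)
  tau_max = 6.85 × 10⁸ Pa
Convert: tau_max = 6.85 × 10⁸ Pa = 685 MPa
Final answer: tau_max = 685 MPa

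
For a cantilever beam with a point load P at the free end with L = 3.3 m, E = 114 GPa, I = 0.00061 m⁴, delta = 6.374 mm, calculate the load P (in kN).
Model: a cantilever beam with a point load P at the free end, so delta = (P·L^3) / (3·E·I).
Solve for P: P = (3·delta·E·I) / L^3.
Convert to SI units:
  E = 114 GPa = 1.14 × 10¹¹ Pa
  delta = 6.374 mm = 0.006374 m
Substitute:
  P = (3 × 0.006374 × (1.14 × 10¹¹) × 0.00061) / 3.3^3
  P = 37000 N
Convert: P = 37000 N = 37 kN
Final answer: P = 37 kN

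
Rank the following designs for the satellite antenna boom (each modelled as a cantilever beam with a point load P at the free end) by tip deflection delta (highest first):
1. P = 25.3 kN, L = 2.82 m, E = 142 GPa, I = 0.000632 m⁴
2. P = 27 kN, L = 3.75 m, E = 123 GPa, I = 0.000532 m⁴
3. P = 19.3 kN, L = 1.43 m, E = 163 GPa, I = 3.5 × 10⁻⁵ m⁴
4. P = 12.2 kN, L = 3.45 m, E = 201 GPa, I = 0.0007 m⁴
Model: a cantilever beam with a point load P at the free end, so delta = (P·L^3) / (3·E·I) (SI units).
  Case 1: delta = (25300 × 2.82^3) / (3 × (1.42 × 10¹¹) × 0.000632) = 0.002107 m = 2.107 mm
  Case 2: delta = (27000 × 3.75^3) / (3 × (1.23 × 10¹¹) × 0.000532) = 0.007253 m = 7.253 mm
  Case 3: delta = (19300 × 1.43^3) / (3 × (1.63 × 10¹¹) × (3.5 × 10⁻⁵)) = 0.003298 m = 3.298 mm
  Case 4: delta = (12200 × 3.45^3) / (3 × (2.01 × 10¹¹) × 0.0007) = 0.001187 m = 1.187 mm
Ordering: 7.253 mm (case 2) > 3.298 mm (case 3) > 2.107 mm (case 1) > 1.187 mm (case 4)
Final answer: 2, 3, 1, 4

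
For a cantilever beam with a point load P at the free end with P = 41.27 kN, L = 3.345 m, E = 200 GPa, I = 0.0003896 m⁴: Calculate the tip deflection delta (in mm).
Model: a cantilever beam with a point load P at the free end, so delta = (P·L^3) / (3·E·I).
Convert to SI units:
  P = 41.27 kN = 41270 N
  E = 200 GPa = 2 × 10¹¹ Pa
Substitute:
  delta = (41270 × 3.345^3) / (3 × (2 × 10¹¹) × 0.0003896)
  delta = 0.006608 m
Convert: delta = 0.006608 m = 6.608 mm
Final answer: delta = 6.608 mm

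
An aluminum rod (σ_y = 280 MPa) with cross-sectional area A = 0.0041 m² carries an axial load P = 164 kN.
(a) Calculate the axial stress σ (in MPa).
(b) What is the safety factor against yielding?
(a) Axial stress σ = P/A. Convert P = 164 kN = 164000 N.
  σ = 164000 / 0.0041 = 4 × 10⁷ Pa = 40 MPa
(b) Safety factor SF = σ_y/σ = 280 / 40 = 7
Final answer: (a) σ = 40 MPa, (b) SF = 7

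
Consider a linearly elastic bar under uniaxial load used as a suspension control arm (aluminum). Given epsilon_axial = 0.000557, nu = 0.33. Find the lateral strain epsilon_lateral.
Model: a linearly elastic bar under uniaxial load, so epsilon_lateral = -nu·epsilon_axial.
Substitute:
  epsilon_lateral = -(0.33 × 0.000557)
  epsilon_lateral = -0.0001838
Final answer: epsilon_lateral = -0.0001838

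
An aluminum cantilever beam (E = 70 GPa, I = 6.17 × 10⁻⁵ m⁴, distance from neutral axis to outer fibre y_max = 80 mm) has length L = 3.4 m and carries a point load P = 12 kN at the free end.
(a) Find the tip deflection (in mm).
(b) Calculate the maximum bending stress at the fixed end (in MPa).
(a) Tip deflection of a cantilever with an end point load: δ = P·L^3 / (3·E·I). Convert P = 12 kN = 12000 N, E = 70 GPa = 7 × 10¹⁰ Pa.
  δ = (12000 × 3.4^3) / (3 × (7 × 10¹⁰) × (6.17 × 10⁻⁵)) = 0.0364 m = 36.4 mm
(b) Maximum bending moment at the fixed end: M = P·L = 12000 × 3.4 = 40800 N·m. Convert y_max = 80 mm = 0.08 m.
  σ = M·y_max / I = (40800 × 0.08) / (6.17 × 10⁻⁵) = 5.29 × 10⁷ Pa = 52.9 MPa
Final answer: (a) δ = 36.4 mm, (b) σ = 52.9 MPa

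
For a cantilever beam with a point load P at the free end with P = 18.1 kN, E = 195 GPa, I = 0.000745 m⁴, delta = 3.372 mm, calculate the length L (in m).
Model: a cantilever beam with a point load P at the free end, so delta = (P·L^3) / (3·E·I).
Solve for L: L = ((3·delta·E·I) / P)^(1/3).
Convert to SI units:
  P = 18.1 kN = 18100 N
  E = 195 GPa = 1.95 × 10¹¹ Pa
  delta = 3.372 mm = 0.003372 m
Substitute:
  L = ((3 × 0.003372 × (1.95 × 10¹¹) × 0.000745) / 18100)^(1/3)
  L = 4.33 m
Final answer: L = 4.33 m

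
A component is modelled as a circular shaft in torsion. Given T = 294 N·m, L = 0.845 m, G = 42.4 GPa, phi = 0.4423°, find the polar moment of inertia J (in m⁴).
Model: a circular shaft in torsion, so phi = (T·L) / (G·J).
Solve for J: J = (T·L) / (phi·G).
Convert to SI units:
  G = 42.4 GPa = 4.24 × 10¹⁰ Pa
  phi = 0.4423° = 0.00772 rad
Substitute:
  J = (294 × 0.845) / (0.00772 × (4.24 × 10¹⁰))
  J = 7.59 × 10⁻⁷ m⁴
Final answer: J = 7.59 × 10⁻⁷ m⁴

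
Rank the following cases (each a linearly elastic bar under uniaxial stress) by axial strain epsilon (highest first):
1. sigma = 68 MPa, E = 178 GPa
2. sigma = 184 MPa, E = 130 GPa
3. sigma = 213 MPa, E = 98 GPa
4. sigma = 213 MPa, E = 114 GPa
Model: a linearly elastic bar under uniaxial stress, so epsilon = sigma / E (SI units).
  Case 1: epsilon = (6.8 × 10⁷) / (1.78 × 10¹¹) = 0.000382
  Case 2: epsilon = (1.84 × 10⁸) / (1.3 × 10¹¹) = 0.001415
  Case 3: epsilon = (2.13 × 10⁸) / (9.8 × 10¹⁰) = 0.002173
  Case 4: epsilon = (2.13 × 10⁸) / (1.14 × 10¹¹) = 0.001868
Ordering: 0.002173 (case 3) > 0.001868 (case 4) > 0.001415 (case 2) > 0.000382 (case 1)
Final answer: 3, 4, 2, 1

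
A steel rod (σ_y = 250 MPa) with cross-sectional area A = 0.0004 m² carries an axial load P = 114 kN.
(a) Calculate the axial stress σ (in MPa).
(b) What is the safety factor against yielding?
(a) Axial stress σ = P/A. Convert P = 114 kN = 114000 N.
  σ = 114000 / 0.0004 = 2.85 × 10⁸ Pa = 285 MPa
(b) Safety factor SF = σ_y/σ = 250 / 285 = 0.8772
Final answer: (a) σ = 285 MPa, (b) SF = 0.8772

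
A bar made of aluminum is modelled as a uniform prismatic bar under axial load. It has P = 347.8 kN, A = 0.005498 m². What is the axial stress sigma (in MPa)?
Model: a uniform prismatic bar under axial load, so sigma = P / A.
Convert to SI units:
  P = 347.8 kN = 347800 N
Substitute:
  sigma = 347800 / 0.005498
  sigma = 6.326 × 10⁷ Pa
Convert: sigma = 6.326 × 10⁷ Pa = 63.26 MPa
Final answer: sigma = 63.26 MPa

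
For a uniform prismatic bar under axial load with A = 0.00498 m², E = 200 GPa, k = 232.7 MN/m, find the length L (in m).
Model: a uniform prismatic bar under axial load, so k = (A·E) / L.
Solve for L: L = (A·E) / k.
Convert to SI units:
  E = 200 GPa = 2 × 10¹¹ Pa
  k = 232.7 MN/m = 2.327 × 10⁸ N/m
Substitute:
  L = (0.00498 × (2 × 10¹¹)) / (2.327 × 10⁸)
  L = 4.28 m
Final answer: L = 4.28 m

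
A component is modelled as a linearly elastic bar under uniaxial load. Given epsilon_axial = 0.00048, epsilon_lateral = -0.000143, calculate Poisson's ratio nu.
Model: a linearly elastic bar under uniaxial load, so epsilon_lateral = -nu·epsilon_axial.
Solve for nu: nu = -epsilon_lateral / epsilon_axial.
Substitute:
  nu = -(-0.000143) / 0.00048
  nu = 0.2979
Final answer: nu = 0.2979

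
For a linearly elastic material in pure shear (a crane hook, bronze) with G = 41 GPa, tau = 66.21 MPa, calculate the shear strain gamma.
Model: a linearly elastic material in pure shear, so tau = G·gamma.
Solve for gamma: gamma = tau / G.
Convert to SI units:
  G = 41 GPa = 4.1 × 10¹⁰ Pa
  tau = 66.21 MPa = 6.621 × 10⁷ Pa
Substitute:
  gamma = (6.621 × 10⁷) / (4.1 × 10¹⁰)
  gamma = 0.001615
Final answer: gamma = 0.001615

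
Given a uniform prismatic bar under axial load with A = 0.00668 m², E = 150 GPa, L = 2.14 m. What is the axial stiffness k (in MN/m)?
Model: a uniform prismatic bar under axial load, so k = (A·E) / L.
Convert to SI units:
  E = 150 GPa = 1.5 × 10¹¹ Pa
Substitute:
  k = (0.00668 × (1.5 × 10¹¹)) / 2.14
  k = 4.682 × 10⁸ N/m
Convert: k = 4.682 × 10⁸ N/m = 468.2 MN/m
Final answer: k = 468.2 MN/m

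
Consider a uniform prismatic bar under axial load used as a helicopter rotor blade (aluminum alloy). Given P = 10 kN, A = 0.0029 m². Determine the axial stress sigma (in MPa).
Model: a uniform prismatic bar under axial load, so sigma = P / A.
Convert to SI units:
  P = 10 kN = 10000 N
Substitute:
  sigma = 10000 / 0.0029
  sigma = 3.448 × 10⁶ Pa
Convert: sigma = 3.448 × 10⁶ Pa = 3.448 MPa
Final answer: sigma = 3.448 MPa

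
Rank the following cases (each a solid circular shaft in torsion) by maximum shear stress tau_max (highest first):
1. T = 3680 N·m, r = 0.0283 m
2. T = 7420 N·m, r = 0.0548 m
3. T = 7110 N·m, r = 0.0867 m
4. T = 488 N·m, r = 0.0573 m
Model: a solid circular shaft in torsion, so tau_max = (2·T) / (π·r^3) (SI units).
  Case 1: tau_max = (2 × 3680) / (π × 0.0283^3) = 1.034 × 10⁸ Pa = 103.4 MPa
  Case 2: tau_max = (2 × 7420) / (π × 0.0548^3) = 2.87 × 10⁷ Pa = 28.7 MPa
  Case 3: tau_max = (2 × 7110) / (π × 0.0867^3) = 6.945 × 10⁶ Pa = 6.945 MPa
  Case 4: tau_max = (2 × 488) / (π × 0.0573^3) = 1.651 × 10⁶ Pa = 1.651 MPa
Ordering: 103.4 MPa (case 1) > 28.7 MPa (case 2) > 6.945 MPa (case 3) > 1.651 MPa (case 4)
Final answer: 1, 2, 3, 4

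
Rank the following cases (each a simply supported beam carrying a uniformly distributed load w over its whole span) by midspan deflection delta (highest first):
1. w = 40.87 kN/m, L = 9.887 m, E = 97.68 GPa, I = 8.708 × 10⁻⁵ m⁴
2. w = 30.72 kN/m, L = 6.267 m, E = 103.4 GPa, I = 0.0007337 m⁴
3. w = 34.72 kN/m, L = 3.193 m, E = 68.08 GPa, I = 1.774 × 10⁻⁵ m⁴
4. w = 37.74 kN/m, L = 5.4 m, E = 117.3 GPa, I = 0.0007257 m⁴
Model: a simply supported beam carrying a uniformly distributed load w over its whole span, so delta = (5·w·L^4) / (384·E·I) (SI units).
  Case 1: delta = (5 × 40870 × 9.887^4) / (384 × (9.768 × 10¹⁰) × (8.708 × 10⁻⁵)) = 0.5978 m = 597.8 mm
  Case 2: delta = (5 × 30720 × 6.267^4) / (384 × (1.034 × 10¹¹) × 0.0007337) = 0.008133 m = 8.133 mm
  Case 3: delta = (5 × 34720 × 3.193^4) / (384 × (6.808 × 10¹⁰) × (1.774 × 10⁻⁵)) = 0.03891 m = 38.91 mm
  Case 4: delta = (5 × 37740 × 5.4^4) / (384 × (1.173 × 10¹¹) × 0.0007257) = 0.004909 m = 4.909 mm
Ordering: 597.8 mm (case 1) > 38.91 mm (case 3) > 8.133 mm (case 2) > 4.909 mm (case 4)
Final answer: 1, 3, 2, 4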